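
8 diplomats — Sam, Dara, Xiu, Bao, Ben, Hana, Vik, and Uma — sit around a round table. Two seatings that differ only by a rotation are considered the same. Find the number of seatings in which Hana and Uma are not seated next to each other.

All circular seatings of 8 people number (7)! = 5040.
Seatings with Hana beside Uma: treat them as a block with 2 internal orders, giving 2 × (6)! = 1440.
Subtracting, 5040 − 1440 = 3600.

3600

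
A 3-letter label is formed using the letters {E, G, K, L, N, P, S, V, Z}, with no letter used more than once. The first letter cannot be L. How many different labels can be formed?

The first letter has 9−1 = 8 choices (anything except L).
The remaining 2 letters are filled from the other 8 symbols without repetition: 8 × 7 = 56.
Total: 8 × 56 = 448.

448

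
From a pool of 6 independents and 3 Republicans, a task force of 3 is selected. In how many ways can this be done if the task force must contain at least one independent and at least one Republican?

63

With no constraint there are C(9,3) = 84 possible selections.
Selections missing a whole group: no independents → C(3,3) = 1; no Republicans → C(6,3) = 20.
Both groups omitted at once is impossible, so 84 − 21 = 63.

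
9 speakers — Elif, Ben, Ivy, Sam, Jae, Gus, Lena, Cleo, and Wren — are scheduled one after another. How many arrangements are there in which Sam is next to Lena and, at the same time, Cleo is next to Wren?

20160

Treat {Sam,Lena} as one block (2 orders) and {Cleo,Wren} as another (2 orders).
That leaves 7 units to arrange: 2 × 2 × 7! = 4 × 5040 = 20160.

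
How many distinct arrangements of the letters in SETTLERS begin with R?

630

Fix R in the first position and arrange the remaining 7 letters.
Those 7 letters have E appearing twice, S appearing twice, and T appearing twice, giving (7)!/(2!·2!·2!) = 630.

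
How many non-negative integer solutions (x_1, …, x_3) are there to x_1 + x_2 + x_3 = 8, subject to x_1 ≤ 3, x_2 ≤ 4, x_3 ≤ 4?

10

By stars and bars, unrestricted non-negative solutions to x_1+…+x_3 = 8 number C(8+2,2) = 45.
Subtract solutions that violate a single cap (substitute x_i' = x_i − (cap_i+1)): x_1 ≥ 4 gives C(6,2) = 15; x_2 ≥ 5 gives C(5,2) = 10; x_3 ≥ 5 gives C(5,2) = 10. Together 35.
No two caps can be exceeded simultaneously, so the pair terms are all 0.
By inclusion–exclusion the count is 45 − 35 + 0 = 10.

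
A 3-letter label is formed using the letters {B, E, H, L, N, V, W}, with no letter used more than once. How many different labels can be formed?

Choose and order 3 of the 7 symbols: the first letter has 7 options, the next 6, then 5.
7 × 6 × 5 = 210.

210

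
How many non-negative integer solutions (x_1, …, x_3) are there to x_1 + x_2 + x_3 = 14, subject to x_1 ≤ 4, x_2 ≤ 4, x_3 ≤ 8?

6

By stars and bars, unrestricted non-negative solutions to x_1+…+x_3 = 14 number C(14+2,2) = 120.
Subtract solutions that violate a single cap (substitute x_i' = x_i − (cap_i+1)): x_1 ≥ 5 gives C(11,2) = 55; x_2 ≥ 5 gives C(11,2) = 55; x_3 ≥ 9 gives C(7,2) = 21. Together 131.
Add back pairs where two caps are both exceeded: 15 + 1 + 1 = 17.
By inclusion–exclusion the count is 120 − 131 + 17 = 6.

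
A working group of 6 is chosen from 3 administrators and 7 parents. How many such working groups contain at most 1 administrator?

Split by how many administrators are chosen (0 through 1).
Sum: C(3,0)·C(7,6) + C(3,1)·C(7,5) = 7 + 63 = 70.

70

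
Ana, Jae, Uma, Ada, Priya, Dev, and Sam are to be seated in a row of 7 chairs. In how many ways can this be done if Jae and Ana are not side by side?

There are 7! = 5040 arrangements in all. If Jae and Ana are adjacent, merging them into one block gives 2·(6)! = 1440 arrangements.
Complementary counting: 5040 − 1440 = 3600.

3600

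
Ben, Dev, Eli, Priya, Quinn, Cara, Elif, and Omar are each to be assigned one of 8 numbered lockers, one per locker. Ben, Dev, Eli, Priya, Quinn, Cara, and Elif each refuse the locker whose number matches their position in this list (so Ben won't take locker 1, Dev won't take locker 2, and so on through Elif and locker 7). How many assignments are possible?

Let Aᵢ (for 1 ≤ i ≤ 7) be the placements that put person i in their forbidden locker. Any j of these fix j positions, leaving (8−j)! ways to fill the rest, and there are C(7,j) ways to pick which j.
By inclusion–exclusion, the number of valid placements is Σ_{j=0}^{7} (−1)^j C(7,j)·(8−j)!.
Computing: 40320 − 35280 + 15120 − 4200 + 840 − 126 + 14 − 1 = 16687.

16687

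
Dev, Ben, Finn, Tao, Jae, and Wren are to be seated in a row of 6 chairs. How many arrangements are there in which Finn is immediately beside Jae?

Glue Finn and Jae into one block (2 internal orders), leaving 5 units to arrange in a row.
So the count is 2·(5)! = 240.

240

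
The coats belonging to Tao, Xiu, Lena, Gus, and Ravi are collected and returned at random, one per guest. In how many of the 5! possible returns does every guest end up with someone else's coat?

44

This is the derangement count D_5: permutations of 5 items with no fixed point.
By inclusion–exclusion this is Σ_{j=0}^{5} (−1)^j C(5,j)·(5−j)!.
Computing: 120 − 120 + 60 − 20 + 5 − 1 = 44.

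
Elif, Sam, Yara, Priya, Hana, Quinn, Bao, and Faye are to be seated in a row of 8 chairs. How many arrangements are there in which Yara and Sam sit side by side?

10080

Place the 6 others and the Yara-Sam pair as 7 objects in a line; the pair has 2 internal arrangements.
That gives 2 × 7! = 2 × 5040 = 10080.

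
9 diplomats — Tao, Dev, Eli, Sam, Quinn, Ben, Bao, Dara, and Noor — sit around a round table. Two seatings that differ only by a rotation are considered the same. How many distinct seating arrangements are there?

40320

Around a circle, 9 distinct people have 9!/9 = (8)! = 40320 rotationally distinct seatings.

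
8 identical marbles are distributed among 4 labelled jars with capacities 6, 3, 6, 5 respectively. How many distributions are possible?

By stars and bars, unrestricted non-negative solutions to x_1+…+x_4 = 8 number C(8+3,3) = 165.
Subtract solutions that violate a single cap (substitute x_i' = x_i − (cap_i+1)): x_1 ≥ 7 gives C(4,3) = 4; x_2 ≥ 4 gives C(7,3) = 35; x_3 ≥ 7 gives C(4,3) = 4; x_4 ≥ 6 gives C(5,3) = 10. Together 53.
No two caps can be exceeded simultaneously, so the pair terms are all 0.
By inclusion–exclusion the count is 165 − 53 + 0 = 112.

112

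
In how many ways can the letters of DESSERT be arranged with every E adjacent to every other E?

360

Treat the 2 copies of E as a single block. The multiset to arrange is then {EE, D, R, S, S, T}, 6 items in all.
That gives (6)!/(2!) = 360 arrangements.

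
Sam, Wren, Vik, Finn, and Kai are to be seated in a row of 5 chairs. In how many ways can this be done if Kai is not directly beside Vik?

72

There are 5! = 120 arrangements in all. If Kai and Vik are adjacent, merging them into one block gives 2·(4)! = 48 arrangements.
So 120 − 48 = 72 arrangements keep them apart.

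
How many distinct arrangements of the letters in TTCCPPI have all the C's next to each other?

Treat the 2 copies of C as a single block. The multiset to arrange is then {CC, I, P, P, T, T}, 6 items in all.
That gives (6)!/(2!·2!) = 180 arrangements.

180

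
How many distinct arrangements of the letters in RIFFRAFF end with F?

420

Fix F in the last position and arrange the remaining 7 letters.
Those 7 letters have F appearing 3 times and R appearing twice, giving (7)!/(3!·2!) = 420.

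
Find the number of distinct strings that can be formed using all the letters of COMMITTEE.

COMMITTEE has 9 letters with E appearing twice, M appearing twice, and T appearing twice.
Dividing 9! = 362880 by 2!·2!·2! = 8 for the repeated letters gives 45360.

45360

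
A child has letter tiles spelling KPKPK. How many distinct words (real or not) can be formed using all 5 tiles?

10

Letter multiplicities in KPKPK: K×3, P×2.
The number of distinct arrangements is 5!/(3!·2!) = 120/12 = 10.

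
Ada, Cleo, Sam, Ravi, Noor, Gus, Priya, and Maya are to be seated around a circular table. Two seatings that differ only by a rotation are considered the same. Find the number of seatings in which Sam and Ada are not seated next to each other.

3600

Without the restriction there are (7)! = 5040 seatings.
Seatings with Sam beside Ada: treat them as a block with 2 internal orders, giving 2 × (6)! = 1440.
Subtracting, 5040 − 1440 = 3600.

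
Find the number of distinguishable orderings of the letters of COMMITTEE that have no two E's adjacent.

Total arrangements of COMMITTEE: 9!/(2!·2!·2!) = 45360.
If the two E's are adjacent, glue them into one block, leaving 8 items to arrange: (8)!/(2!·2!) = 10080 ways.
Subtracting, 45360 − 10080 = 35280 arrangements keep the E's apart.

35280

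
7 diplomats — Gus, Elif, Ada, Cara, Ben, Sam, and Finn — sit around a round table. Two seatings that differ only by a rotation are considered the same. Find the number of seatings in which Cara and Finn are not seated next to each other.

480

Without the restriction there are (6)! = 720 seatings.
Seatings with Cara beside Finn: treat them as a block with 2 internal orders, giving 2 × (5)! = 240.
Subtracting, 720 − 240 = 480.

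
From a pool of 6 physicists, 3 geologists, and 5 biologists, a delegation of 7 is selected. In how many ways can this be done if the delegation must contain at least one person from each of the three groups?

Unrestricted: C(14,7) = 3432 ways to pick any 7 of the 14.
Subtract selections that omit an entire group: no physicists → C(8,7) = 8; no geologists → C(11,7) = 330; no biologists → C(9,7) = 36.
Add back selections omitting two groups (i.e. drawn from a single group): C(6,7) + C(3,7) + C(5,7) = 0.
By inclusion–exclusion: 3432 − 374 + 0 = 3058.

3058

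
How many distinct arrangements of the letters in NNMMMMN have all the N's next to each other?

Treat the 3 copies of N as a single block. The multiset to arrange is then {NNN, M, M, M, M}, 5 items in all.
That gives (5)!/(4!) = 5 arrangements.

5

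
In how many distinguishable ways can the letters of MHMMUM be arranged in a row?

30

The 6 letters of MHMMUM have repeats: M appearing 4 times.
The number of distinct arrangements is 6!/(4!) = 720/24 = 30.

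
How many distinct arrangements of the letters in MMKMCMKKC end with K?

With the last slot taken by K, it remains to arrange the other 8 letters (MMMCMKKC).
Those 8 letters have C appearing twice, K appearing twice, and M appearing 4 times, giving (8)!/(4!·2!·2!) = 420.

420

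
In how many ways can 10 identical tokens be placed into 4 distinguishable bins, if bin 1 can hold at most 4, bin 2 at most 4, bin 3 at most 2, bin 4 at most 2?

10

By stars and bars, unrestricted non-negative solutions to x_1+…+x_4 = 10 number C(10+3,3) = 286.
Subtract solutions that violate a single cap (substitute x_i' = x_i − (cap_i+1)): x_1 ≥ 5 gives C(8,3) = 56; x_2 ≥ 5 gives C(8,3) = 56; x_3 ≥ 3 gives C(10,3) = 120; x_4 ≥ 3 gives C(10,3) = 120. Together 352.
Add back pairs where two caps are both exceeded: 1 + 10 + 10 + 10 + 10 + 35 = 76.
By inclusion–exclusion the count is 286 − 352 + 76 = 10.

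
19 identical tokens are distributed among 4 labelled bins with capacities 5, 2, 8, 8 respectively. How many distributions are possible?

31

By stars and bars, unrestricted non-negative solutions to x_1+…+x_4 = 19 number C(19+3,3) = 1540.
Subtract solutions that violate a single cap (substitute x_i' = x_i − (cap_i+1)): x_1 ≥ 6 gives C(16,3) = 560; x_2 ≥ 3 gives C(19,3) = 969; x_3 ≥ 9 gives C(13,3) = 286; x_4 ≥ 9 gives C(13,3) = 286. Together 2101.
Add back pairs where two caps are both exceeded: 286 + 35 + 35 + 120 + 120 + 4 = 600.
Subtract triples: 4 + 4 + 0 + 0 = 8.
By inclusion–exclusion the count is 1540 − 2101 + 600 − 8 = 31.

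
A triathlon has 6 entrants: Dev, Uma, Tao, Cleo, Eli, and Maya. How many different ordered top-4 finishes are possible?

360

There are 6 choices for 1st place, 5 for 2nd, and so on down to 3 for position 4.
That gives 6 × 5 × 4 × 3 = 360.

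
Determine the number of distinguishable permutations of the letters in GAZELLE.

1260

GAZELLE has 7 letters with E appearing twice and L appearing twice.
Dividing 7! = 5040 by 2!·2! = 4 for the repeated letters gives 1260.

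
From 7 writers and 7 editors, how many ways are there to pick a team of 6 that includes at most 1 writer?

Split by how many writers are chosen (0 through 1).
Sum: C(7,0)·C(7,6) + C(7,1)·C(7,5) = 7 + 147 = 154.

154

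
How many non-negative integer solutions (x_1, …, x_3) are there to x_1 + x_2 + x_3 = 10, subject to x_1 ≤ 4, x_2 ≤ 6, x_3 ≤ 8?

Ignoring the caps, the number of non-negative solutions to x_1+…+x_3 = 10 is C(12,2) = 66.
Subtract solutions that violate a single cap (substitute x_i' = x_i − (cap_i+1)): x_1 ≥ 5 gives C(7,2) = 21; x_2 ≥ 7 gives C(5,2) = 10; x_3 ≥ 9 gives C(3,2) = 3. Together 34.
No two caps can be exceeded simultaneously, so the pair terms are all 0.
By inclusion–exclusion the count is 66 − 34 + 0 = 32.

32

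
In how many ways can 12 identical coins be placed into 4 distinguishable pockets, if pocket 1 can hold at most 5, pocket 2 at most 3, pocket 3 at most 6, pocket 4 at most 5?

91

Ignoring the caps, the number of non-negative solutions to x_1+…+x_4 = 12 is C(15,3) = 455.
Subtract solutions that violate a single cap (substitute x_i' = x_i − (cap_i+1)): x_1 ≥ 6 gives C(9,3) = 84; x_2 ≥ 4 gives C(11,3) = 165; x_3 ≥ 7 gives C(8,3) = 56; x_4 ≥ 6 gives C(9,3) = 84. Together 389.
Add back pairs where two caps are both exceeded: 10 + 0 + 1 + 4 + 10 + 0 = 25.
By inclusion–exclusion the count is 455 − 389 + 25 = 91.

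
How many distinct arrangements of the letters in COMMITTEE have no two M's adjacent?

Total arrangements of COMMITTEE: 9!/(2!·2!·2!) = 45360.
Arrangements with the M's together: treat MM as one letter, giving (8)!/(2!·2!) = 10080.
Hence 45360 − 10080 = 35280.

35280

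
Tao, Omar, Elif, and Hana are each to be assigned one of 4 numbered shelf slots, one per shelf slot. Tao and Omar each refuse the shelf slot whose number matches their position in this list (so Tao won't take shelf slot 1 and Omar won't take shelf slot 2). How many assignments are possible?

14

Let Aᵢ (for i ∈ {1, 2}) be the placements that put person i in their forbidden shelf slot. Any j of these fix j positions, leaving (4−j)! ways to fill the rest, and there are C(2,j) ways to pick which j.
By inclusion–exclusion, the number of valid placements is Σ_{j=0}^{2} (−1)^j C(2,j)·(4−j)!.
Computing: 24 − 12 + 2 = 14.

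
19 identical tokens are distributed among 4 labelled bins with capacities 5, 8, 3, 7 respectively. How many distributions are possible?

34

Ignoring the caps, the number of non-negative solutions to x_1+…+x_4 = 19 is C(22,3) = 1540.
Subtract solutions that violate a single cap (substitute x_i' = x_i − (cap_i+1)): x_1 ≥ 6 gives C(16,3) = 560; x_2 ≥ 9 gives C(13,3) = 286; x_3 ≥ 4 gives C(18,3) = 816; x_4 ≥ 8 gives C(14,3) = 364. Together 2026.
Add back pairs where two caps are both exceeded: 35 + 220 + 56 + 84 + 10 + 120 = 525.
Subtract triples: 1 + 0 + 4 + 0 = 5.
By inclusion–exclusion the count is 1540 − 2026 + 525 − 5 = 34.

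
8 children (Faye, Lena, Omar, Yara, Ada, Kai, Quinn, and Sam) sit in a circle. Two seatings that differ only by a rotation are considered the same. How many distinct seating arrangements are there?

Seat Faye anywhere (absorbing the rotational symmetry), then permute the other 7: (7)! = 5040.

5040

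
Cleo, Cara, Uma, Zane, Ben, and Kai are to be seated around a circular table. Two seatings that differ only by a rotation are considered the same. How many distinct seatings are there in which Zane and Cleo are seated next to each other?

Treat {Zane, Cleo} as one unit (2 internal orders) and seat the resulting 5 units around the table: (4)! circular arrangements.
So 2 × (4)! = 2 × 24 = 48.

48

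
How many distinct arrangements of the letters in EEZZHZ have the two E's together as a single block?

Treat the 2 copies of E as a single block. The multiset to arrange is then {EE, H, Z, Z, Z}, 5 items in all.
That gives (5)!/(3!) = 20 arrangements.

20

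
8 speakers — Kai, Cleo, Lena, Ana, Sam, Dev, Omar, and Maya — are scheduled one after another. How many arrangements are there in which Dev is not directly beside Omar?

There are 8! = 40320 arrangements in all. If Dev and Omar are adjacent, merging them into one block gives 2·(7)! = 10080 arrangements.
Complementary counting: 40320 − 10080 = 30240.

30240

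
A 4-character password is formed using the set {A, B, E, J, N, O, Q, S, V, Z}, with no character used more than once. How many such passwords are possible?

Choose and order 4 of the 10 symbols: the first character has 10 options, the next 9, then 8, 7.
That product is 10 × 9 × 8 × 7 = 5040.

5040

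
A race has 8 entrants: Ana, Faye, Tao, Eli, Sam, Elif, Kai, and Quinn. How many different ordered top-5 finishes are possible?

6720

This is an ordered selection of 5 from 8: P(8,5).
That gives 8 × 7 × 6 × 5 × 4 = 6720.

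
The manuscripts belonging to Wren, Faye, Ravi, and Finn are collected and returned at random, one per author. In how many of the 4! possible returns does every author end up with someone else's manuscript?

Count assignments avoiding every fixed point. For any j of the 4 authors fixed to their own manuscript, the other 4−j can be arranged in (4−j)! ways.
By inclusion–exclusion this is Σ_{j=0}^{4} (−1)^j C(4,j)·(4−j)!.
Computing: 24 − 24 + 12 − 4 + 1 = 9.

9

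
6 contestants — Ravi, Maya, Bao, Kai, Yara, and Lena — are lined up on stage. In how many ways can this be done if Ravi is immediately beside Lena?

240

Place the 4 others and the Ravi-Lena pair as 5 objects in a line; the pair has 2 internal arrangements.
So the count is 2·(5)! = 240.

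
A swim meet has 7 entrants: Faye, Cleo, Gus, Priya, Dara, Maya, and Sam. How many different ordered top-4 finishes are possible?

840

This is an ordered selection of 4 from 7: P(7,4).
That gives 7 × 6 × 5 × 4 = 840.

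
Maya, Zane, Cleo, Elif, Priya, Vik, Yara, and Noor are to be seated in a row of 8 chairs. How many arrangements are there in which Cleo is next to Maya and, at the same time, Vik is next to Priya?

2880

Treat {Cleo,Maya} as one block (2 orders) and {Vik,Priya} as another (2 orders).
That leaves 6 units to arrange: 2 × 2 × 6! = 4 × 720 = 2880.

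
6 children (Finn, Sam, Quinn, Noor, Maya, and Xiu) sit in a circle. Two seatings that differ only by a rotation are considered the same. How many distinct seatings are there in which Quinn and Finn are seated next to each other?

Glue Quinn and Finn into a block (2 internal orders). Seating 5 units around a circle gives (4)! arrangements.
So 2 × (4)! = 2 × 24 = 48.

48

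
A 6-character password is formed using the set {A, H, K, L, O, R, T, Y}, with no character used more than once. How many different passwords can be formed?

Choose and order 6 of the 8 symbols: the first character has 8 options, the next 7, and so on down to 3.
That product is 8 × 7 × 6 × 5 × 4 × 3 = 20160.

20160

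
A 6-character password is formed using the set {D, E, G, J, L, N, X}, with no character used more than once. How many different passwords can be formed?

5040

With no repetition, fill the 6 characters in order: 7 choices, then 6, down to 2.
7 × 6 × 5 × 4 × 3 × 2 = 5040.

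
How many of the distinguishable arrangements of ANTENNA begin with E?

60

With the first slot taken by E, it remains to arrange the other 6 letters (ANTNNA).
Those 6 letters have A appearing twice and N appearing 3 times, giving (6)!/(3!·2!) = 60.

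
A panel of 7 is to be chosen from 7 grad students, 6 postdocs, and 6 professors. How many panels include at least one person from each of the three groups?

Unrestricted: C(19,7) = 50388 ways to pick any 7 of the 19.
Subtract selections that omit an entire group: no grad students → C(12,7) = 792; no postdocs → C(13,7) = 1716; no professors → C(13,7) = 1716.
Add back selections omitting two groups (i.e. drawn from a single group): C(7,7) + C(6,7) + C(6,7) = 1.
By inclusion–exclusion: 50388 − 4224 + 1 = 46165.

46165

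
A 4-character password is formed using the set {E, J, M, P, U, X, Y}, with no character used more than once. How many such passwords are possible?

This is a permutation of 4 out of 7: P(7,4) = 7!/3!.
That product is 7 × 6 × 5 × 4 = 840.

840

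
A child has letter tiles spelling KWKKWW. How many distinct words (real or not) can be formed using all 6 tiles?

20

The 6 letters of KWKKWW have repeats: K appearing 3 times and W appearing 3 times.
The number of distinct arrangements is 6!/(3!·3!) = 720/36 = 20.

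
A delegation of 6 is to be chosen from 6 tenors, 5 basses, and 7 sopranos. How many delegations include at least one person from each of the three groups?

Unrestricted: C(18,6) = 18564 ways to pick any 6 of the 18.
Selections missing a whole group: no tenors → C(12,6) = 924; no basses → C(13,6) = 1716; no sopranos → C(11,6) = 462.
Add back selections omitting two groups (i.e. drawn from a single group): C(6,6) + C(5,6) + C(7,6) = 8.
By inclusion–exclusion: 18564 − 3102 + 8 = 15470.

15470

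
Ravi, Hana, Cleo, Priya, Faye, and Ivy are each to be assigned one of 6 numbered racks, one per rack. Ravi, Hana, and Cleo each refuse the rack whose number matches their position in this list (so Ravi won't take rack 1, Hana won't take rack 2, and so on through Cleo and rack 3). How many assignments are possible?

Let Aᵢ (for i ∈ {1, 2, 3}) be the placements that put person i in their forbidden rack. Any j of these fix j positions, leaving (6−j)! ways to fill the rest, and there are C(3,j) ways to pick which j.
By inclusion–exclusion, the number of valid placements is Σ_{j=0}^{3} (−1)^j C(3,j)·(6−j)!.
Computing: 720 − 360 + 72 − 6 = 426.

426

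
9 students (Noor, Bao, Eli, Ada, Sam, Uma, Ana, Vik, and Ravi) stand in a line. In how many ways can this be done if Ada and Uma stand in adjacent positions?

80640

Treat {Ada, Uma} as a single unit. There are 8 units to order, and the pair itself can be ordered 2 ways.
That gives 2 × 8! = 2 × 40320 = 80640.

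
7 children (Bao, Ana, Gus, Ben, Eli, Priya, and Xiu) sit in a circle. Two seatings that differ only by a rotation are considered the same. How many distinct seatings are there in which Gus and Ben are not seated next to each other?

Without the restriction there are (6)! = 720 seatings.
Seatings with Gus beside Ben: treat them as a block with 2 internal orders, giving 2 × (5)! = 240.
Subtracting, 720 − 240 = 480.

480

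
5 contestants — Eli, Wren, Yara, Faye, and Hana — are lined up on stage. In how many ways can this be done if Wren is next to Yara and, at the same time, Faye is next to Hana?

Treat {Wren,Yara} as one block (2 orders) and {Faye,Hana} as another (2 orders).
That leaves 3 units to arrange: 2 × 2 × 3! = 4 × 6 = 24.

24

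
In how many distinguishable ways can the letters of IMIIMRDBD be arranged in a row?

15120

Letter multiplicities in IMIIMRDBD: B×1, D×2, I×3, M×2, R×1.
So there are 9! / (3!·2!·2!) = 15120 distinguishable arrangements.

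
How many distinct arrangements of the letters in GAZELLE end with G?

180

Fix G in the last position and arrange the remaining 6 letters.
Those 6 letters have E appearing twice and L appearing twice, giving (6)!/(2!·2!) = 180.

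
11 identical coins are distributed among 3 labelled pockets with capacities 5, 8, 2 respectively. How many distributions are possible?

12

By stars and bars, unrestricted non-negative solutions to x_1+…+x_3 = 11 number C(11+2,2) = 78.
Subtract solutions that violate a single cap (substitute x_i' = x_i − (cap_i+1)): x_1 ≥ 6 gives C(7,2) = 21; x_2 ≥ 9 gives C(4,2) = 6; x_3 ≥ 3 gives C(10,2) = 45. Together 72.
Add back pairs where two caps are both exceeded: 0 + 6 + 0 = 6.
By inclusion–exclusion the count is 78 − 72 + 6 = 12.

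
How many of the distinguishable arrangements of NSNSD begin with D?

6

With the first slot taken by D, it remains to arrange the other 4 letters (NSNS).
Those 4 letters have N appearing twice and S appearing twice, giving (4)!/(2!·2!) = 6.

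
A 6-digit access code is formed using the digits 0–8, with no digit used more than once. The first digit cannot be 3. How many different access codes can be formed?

53760

The first digit has 9−1 = 8 choices (anything except 3).
The remaining 5 digits are filled from the other 8 symbols without repetition: 8 × 7 × 6 × 5 × 4 = 6720.
Total: 8 × 6720 = 53760.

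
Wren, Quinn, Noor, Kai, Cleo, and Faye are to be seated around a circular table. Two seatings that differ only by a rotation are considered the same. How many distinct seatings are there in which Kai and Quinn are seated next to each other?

48

Glue Kai and Quinn into a block (2 internal orders). Seating 5 units around a circle gives (4)! arrangements.
So 2 × (4)! = 2 × 24 = 48.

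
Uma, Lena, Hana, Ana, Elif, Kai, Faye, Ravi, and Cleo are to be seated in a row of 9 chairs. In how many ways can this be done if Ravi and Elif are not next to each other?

Of the 9! = 362880 arrangements, those with Ravi and Elif adjacent number 2 × 8! = 80640 (treat the pair as a block with 2 internal orders).
Complementary counting: 362880 − 80640 = 282240.

282240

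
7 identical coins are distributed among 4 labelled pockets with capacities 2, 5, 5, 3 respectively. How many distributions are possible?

Without the upper bounds there are C(10,3) = 120 ways to split 7 among 4 pockets.
Subtract solutions that violate a single cap (substitute x_i' = x_i − (cap_i+1)): x_1 ≥ 3 gives C(7,3) = 35; x_2 ≥ 6 gives C(4,3) = 4; x_3 ≥ 6 gives C(4,3) = 4; x_4 ≥ 4 gives C(6,3) = 20. Together 63.
Add back pairs where two caps are both exceeded: 0 + 0 + 1 + 0 + 0 + 0 = 1.
By inclusion–exclusion the count is 120 − 63 + 1 = 58.

58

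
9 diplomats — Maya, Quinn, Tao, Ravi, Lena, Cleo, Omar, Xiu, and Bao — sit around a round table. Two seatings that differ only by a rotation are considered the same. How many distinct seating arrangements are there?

Around a circle, 9 distinct people have 9!/9 = (8)! = 40320 rotationally distinct seatings.

40320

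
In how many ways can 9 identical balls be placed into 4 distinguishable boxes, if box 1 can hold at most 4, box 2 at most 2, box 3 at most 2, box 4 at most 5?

Without the upper bounds there are C(12,3) = 220 ways to split 9 among 4 boxes.
Subtract solutions that violate a single cap (substitute x_i' = x_i − (cap_i+1)): x_1 ≥ 5 gives C(7,3) = 35; x_2 ≥ 3 gives C(9,3) = 84; x_3 ≥ 3 gives C(9,3) = 84; x_4 ≥ 6 gives C(6,3) = 20. Together 223.
Add back pairs where two caps are both exceeded: 4 + 4 + 0 + 20 + 1 + 1 = 30.
By inclusion–exclusion the count is 220 − 223 + 30 = 27.

27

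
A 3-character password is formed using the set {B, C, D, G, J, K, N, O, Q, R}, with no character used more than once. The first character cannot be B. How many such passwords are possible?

648

The first character has 10−1 = 9 choices (anything except B).
The remaining 2 characters are filled from the other 9 symbols without repetition: 9 × 8 = 72.
Total: 9 × 72 = 648.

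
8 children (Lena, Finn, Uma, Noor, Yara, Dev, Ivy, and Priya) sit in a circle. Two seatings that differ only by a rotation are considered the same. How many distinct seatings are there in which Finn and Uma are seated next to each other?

1440

Glue Finn and Uma into a block (2 internal orders). Seating 7 units around a circle gives (6)! arrangements.
So 2 × (6)! = 2 × 720 = 1440.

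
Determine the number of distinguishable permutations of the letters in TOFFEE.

180

TOFFEE has 6 letters with E appearing twice and F appearing twice.
Dividing 6! = 720 by 2!·2! = 4 for the repeated letters gives 180.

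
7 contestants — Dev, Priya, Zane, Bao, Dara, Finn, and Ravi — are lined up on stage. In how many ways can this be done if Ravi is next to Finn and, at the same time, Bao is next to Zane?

Treat {Ravi,Finn} as one block (2 orders) and {Bao,Zane} as another (2 orders).
That leaves 5 units to arrange: 2 × 2 × 5! = 4 × 120 = 480.

480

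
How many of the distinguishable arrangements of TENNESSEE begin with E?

Fix E in the first position and arrange the remaining 8 letters.
Those 8 letters have E appearing 3 times, N appearing twice, and S appearing twice, giving (8)!/(3!·2!·2!) = 1680.

1680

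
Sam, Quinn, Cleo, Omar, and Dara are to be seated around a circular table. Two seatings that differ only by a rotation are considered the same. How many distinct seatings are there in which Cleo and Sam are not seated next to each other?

All circular seatings of 5 people number (4)! = 24.
Seatings with Cleo beside Sam: treat them as a block with 2 internal orders, giving 2 × (3)! = 12.
Subtracting, 24 − 12 = 12.

12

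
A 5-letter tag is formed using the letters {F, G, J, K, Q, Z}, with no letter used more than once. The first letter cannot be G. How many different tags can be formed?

600

The first letter has 6−1 = 5 choices (anything except G).
The remaining 4 letters are filled from the other 5 symbols without repetition: 5 × 4 × 3 × 2 = 120.
Total: 5 × 120 = 600.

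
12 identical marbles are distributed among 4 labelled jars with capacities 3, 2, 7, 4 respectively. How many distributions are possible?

30

Ignoring the caps, the number of non-negative solutions to x_1+…+x_4 = 12 is C(15,3) = 455.
Subtract solutions that violate a single cap (substitute x_i' = x_i − (cap_i+1)): x_1 ≥ 4 gives C(11,3) = 165; x_2 ≥ 3 gives C(12,3) = 220; x_3 ≥ 8 gives C(7,3) = 35; x_4 ≥ 5 gives C(10,3) = 120. Together 540.
Add back pairs where two caps are both exceeded: 56 + 1 + 20 + 4 + 35 + 0 = 116.
Subtract triples: 0 + 1 + 0 + 0 = 1.
By inclusion–exclusion the count is 455 − 540 + 116 − 1 = 30.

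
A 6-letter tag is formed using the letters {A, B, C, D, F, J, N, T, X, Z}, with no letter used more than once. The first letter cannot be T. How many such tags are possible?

136080

The first letter has 10−1 = 9 choices (anything except T).
The remaining 5 letters are filled from the other 9 symbols without repetition: 9 × 8 × 7 × 6 × 5 = 15120.
Total: 9 × 15120 = 136080.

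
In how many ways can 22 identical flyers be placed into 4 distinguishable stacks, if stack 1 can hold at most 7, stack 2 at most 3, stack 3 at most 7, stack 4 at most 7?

10

By stars and bars, unrestricted non-negative solutions to x_1+…+x_4 = 22 number C(22+3,3) = 2300.
Subtract solutions that violate a single cap (substitute x_i' = x_i − (cap_i+1)): x_1 ≥ 8 gives C(17,3) = 680; x_2 ≥ 4 gives C(21,3) = 1330; x_3 ≥ 8 gives C(17,3) = 680; x_4 ≥ 8 gives C(17,3) = 680. Together 3370.
Add back pairs where two caps are both exceeded: 286 + 84 + 84 + 286 + 286 + 84 = 1110.
Subtract triples: 10 + 10 + 0 + 10 = 30.
By inclusion–exclusion the count is 2300 − 3370 + 1110 − 30 = 10.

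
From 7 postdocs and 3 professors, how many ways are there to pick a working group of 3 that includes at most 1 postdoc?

22

Split by how many postdocs are chosen (0 through 1).
Sum: C(7,0)·C(3,3) + C(7,1)·C(3,2) = 1 + 21 = 22.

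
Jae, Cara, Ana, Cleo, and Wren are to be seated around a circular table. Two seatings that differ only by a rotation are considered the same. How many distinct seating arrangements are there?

Around a circle, 5 distinct people have 5!/5 = (4)! = 24 rotationally distinct seatings.

24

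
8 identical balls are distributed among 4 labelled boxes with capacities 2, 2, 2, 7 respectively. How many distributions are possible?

Ignoring the caps, the number of non-negative solutions to x_1+…+x_4 = 8 is C(11,3) = 165.
Subtract solutions that violate a single cap (substitute x_i' = x_i − (cap_i+1)): x_1 ≥ 3 gives C(8,3) = 56; x_2 ≥ 3 gives C(8,3) = 56; x_3 ≥ 3 gives C(8,3) = 56; x_4 ≥ 8 gives C(3,3) = 1. Together 169.
Add back pairs where two caps are both exceeded: 10 + 10 + 0 + 10 + 0 + 0 = 30.
By inclusion–exclusion the count is 165 − 169 + 30 = 26.

26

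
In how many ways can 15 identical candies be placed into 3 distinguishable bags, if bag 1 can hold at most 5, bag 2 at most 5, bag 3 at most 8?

Ignoring the caps, the number of non-negative solutions to x_1+…+x_3 = 15 is C(17,2) = 136.
Subtract solutions that violate a single cap (substitute x_i' = x_i − (cap_i+1)): x_1 ≥ 6 gives C(11,2) = 55; x_2 ≥ 6 gives C(11,2) = 55; x_3 ≥ 9 gives C(8,2) = 28. Together 138.
Add back pairs where two caps are both exceeded: 10 + 1 + 1 = 12.
By inclusion–exclusion the count is 136 − 138 + 12 = 10.

10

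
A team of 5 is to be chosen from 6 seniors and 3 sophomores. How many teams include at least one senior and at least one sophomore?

120

With no constraint there are C(9,5) = 126 possible selections.
Selections missing a whole group: no seniors → C(3,5) = 0; no sophomores → C(6,5) = 6.
Both groups omitted at once is impossible, so 126 − 6 = 120.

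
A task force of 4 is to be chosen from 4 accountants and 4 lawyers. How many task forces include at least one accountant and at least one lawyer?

Unrestricted: C(8,4) = 70 ways to pick any 4 of the 8.
Subtract selections that omit an entire group: no accountants → C(4,4) = 1; no lawyers → C(4,4) = 1.
Both groups omitted at once is impossible, so 70 − 2 = 68.

68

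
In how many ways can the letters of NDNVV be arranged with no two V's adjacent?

18

Total arrangements of NDNVV: 5!/(2!·2!) = 30.
Arrangements with the V's together: treat VV as one letter, giving (4)!/(2!) = 12.
Hence 30 − 12 = 18.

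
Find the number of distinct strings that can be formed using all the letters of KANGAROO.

KANGAROO has 8 letters with A appearing twice and O appearing twice.
The number of distinct arrangements is 8!/(2!·2!) = 40320/4 = 10080.

10080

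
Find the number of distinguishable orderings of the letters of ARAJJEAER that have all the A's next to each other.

630

Treat the 3 copies of A as a single block. The multiset to arrange is then {AAA, E, E, J, J, R, R}, 7 items in all.
That gives (7)!/(2!·2!·2!) = 630 arrangements.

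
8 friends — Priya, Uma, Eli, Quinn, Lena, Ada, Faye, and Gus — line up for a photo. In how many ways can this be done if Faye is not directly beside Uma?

Of the 8! = 40320 arrangements, those with Faye and Uma adjacent number 2 × 7! = 10080 (treat the pair as a block with 2 internal orders).
Complementary counting: 40320 − 10080 = 30240.

30240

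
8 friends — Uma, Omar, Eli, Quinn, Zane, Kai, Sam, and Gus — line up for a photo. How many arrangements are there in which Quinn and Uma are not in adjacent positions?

There are 8! = 40320 arrangements in all. If Quinn and Uma are adjacent, merging them into one block gives 2·(7)! = 10080 arrangements.
So 40320 − 10080 = 30240 arrangements keep them apart.

30240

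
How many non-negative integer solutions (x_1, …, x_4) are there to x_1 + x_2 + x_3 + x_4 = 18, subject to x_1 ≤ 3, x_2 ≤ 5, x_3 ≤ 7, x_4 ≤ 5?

10

By stars and bars, unrestricted non-negative solutions to x_1+…+x_4 = 18 number C(18+3,3) = 1330.
Subtract solutions that violate a single cap (substitute x_i' = x_i − (cap_i+1)): x_1 ≥ 4 gives C(17,3) = 680; x_2 ≥ 6 gives C(15,3) = 455; x_3 ≥ 8 gives C(13,3) = 286; x_4 ≥ 6 gives C(15,3) = 455. Together 1876.
Add back pairs where two caps are both exceeded: 165 + 84 + 165 + 35 + 84 + 35 = 568.
Subtract triples: 1 + 10 + 1 + 0 = 12.
By inclusion–exclusion the count is 1330 − 1876 + 568 − 12 = 10.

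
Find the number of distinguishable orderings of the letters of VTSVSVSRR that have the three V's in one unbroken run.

420

Treat the 3 copies of V as a single block. The multiset to arrange is then {VVV, R, R, S, S, S, T}, 7 items in all.
That gives (7)!/(3!·2!) = 420 arrangements.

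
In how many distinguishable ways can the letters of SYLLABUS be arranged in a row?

10080

Letter multiplicities in SYLLABUS: A×1, B×1, L×2, S×2, U×1, Y×1.
The number of distinct arrangements is 8!/(2!·2!) = 40320/4 = 10080.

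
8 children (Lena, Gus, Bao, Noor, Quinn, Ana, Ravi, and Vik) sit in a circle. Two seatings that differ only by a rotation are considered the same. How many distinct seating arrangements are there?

5040

Fix one person's seat to break rotational symmetry; the remaining 7 people can be arranged in (7)! = 5040 ways.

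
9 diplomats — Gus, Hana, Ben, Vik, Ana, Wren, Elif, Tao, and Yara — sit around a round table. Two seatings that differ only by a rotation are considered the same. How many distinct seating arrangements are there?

Fix one person's seat to break rotational symmetry; the remaining 8 people can be arranged in (8)! = 40320 ways.

40320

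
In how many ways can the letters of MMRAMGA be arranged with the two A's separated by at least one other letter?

300

There are 7!/(3!·2!) = 420 arrangements of MMRAMGA in total.
If the two A's are adjacent, glue them into one block, leaving 6 items to arrange: (6)!/(3!) = 120 ways.
Hence 420 − 120 = 300.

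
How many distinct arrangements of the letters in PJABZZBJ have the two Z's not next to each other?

Total arrangements of PJABZZBJ: 8!/(2!·2!·2!) = 5040.
If the two Z's are adjacent, glue them into one block, leaving 7 items to arrange: (7)!/(2!·2!) = 1260 ways.
Hence 5040 − 1260 = 3780.

3780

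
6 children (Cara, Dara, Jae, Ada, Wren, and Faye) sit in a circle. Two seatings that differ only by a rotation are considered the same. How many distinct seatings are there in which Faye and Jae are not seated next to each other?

72

Without the restriction there are (5)! = 120 seatings.
Those with Faye next to Jae: fuse the pair into one unit and seat 5 units around a circle — 2·(4)! = 48.
Subtracting, 120 − 48 = 72.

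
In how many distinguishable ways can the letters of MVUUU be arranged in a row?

Letter multiplicities in MVUUU: M×1, U×3, V×1.
Dividing 5! = 120 by 3! = 6 for the repeated letters gives 20.

20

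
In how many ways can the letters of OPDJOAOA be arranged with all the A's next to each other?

Treat the 2 copies of A as a single block. The multiset to arrange is then {AA, D, J, O, O, O, P}, 7 items in all.
That gives (7)!/(3!) = 840 arrangements.

840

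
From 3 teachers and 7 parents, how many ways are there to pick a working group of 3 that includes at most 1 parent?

22

Split by how many parents are chosen (0 through 1).
Sum: C(7,0)·C(3,3) + C(7,1)·C(3,2) = 1 + 21 = 22.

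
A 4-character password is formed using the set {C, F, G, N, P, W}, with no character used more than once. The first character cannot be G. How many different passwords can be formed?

The first character has 6−1 = 5 choices (anything except G).
The remaining 3 characters are filled from the other 5 symbols without repetition: 5 × 4 × 3 = 60.
Total: 5 × 60 = 300.

300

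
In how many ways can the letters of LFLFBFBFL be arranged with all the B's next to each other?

Treat the 2 copies of B as a single block. The multiset to arrange is then {BB, F, F, F, F, L, L, L}, 8 items in all.
That gives (8)!/(4!·3!) = 280 arrangements.

280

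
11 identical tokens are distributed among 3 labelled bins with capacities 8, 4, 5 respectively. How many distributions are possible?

24

Without the upper bounds there are C(13,2) = 78 ways to split 11 among 3 bins.
Subtract solutions that violate a single cap (substitute x_i' = x_i − (cap_i+1)): x_1 ≥ 9 gives C(4,2) = 6; x_2 ≥ 5 gives C(8,2) = 28; x_3 ≥ 6 gives C(7,2) = 21. Together 55.
Add back pairs where two caps are both exceeded: 0 + 0 + 1 = 1.
By inclusion–exclusion the count is 78 − 55 + 1 = 24.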